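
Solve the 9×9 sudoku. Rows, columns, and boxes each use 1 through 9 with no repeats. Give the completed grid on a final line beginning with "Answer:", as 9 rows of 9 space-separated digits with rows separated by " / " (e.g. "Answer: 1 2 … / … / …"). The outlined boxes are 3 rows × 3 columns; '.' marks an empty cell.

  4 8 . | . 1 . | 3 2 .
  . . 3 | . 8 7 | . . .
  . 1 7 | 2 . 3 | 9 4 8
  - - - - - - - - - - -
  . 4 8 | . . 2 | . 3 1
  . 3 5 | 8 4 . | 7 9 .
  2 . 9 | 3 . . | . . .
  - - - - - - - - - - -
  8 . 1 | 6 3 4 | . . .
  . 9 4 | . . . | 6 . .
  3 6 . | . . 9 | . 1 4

Step 1. [r4c7∈{5}] nothing but 5 survives at r4c7. So r4c7=5.
Step 2. [r6c9∈{6}] only 6 remains possible at r6c9. So r6c9=6.
Step 3. [r2c9∈{5}] only 5 remains possible at r2c9 ⇒ r2c9=5.
Step 4. [r7c7∈{2}] r7c7 has the single candidate 2, so r7c7=2.
Step 5. [r3c1∈{5,6}] box 1 places 5 nowhere but r3c1. So r3c1=5.
Step 6. [r8c1∈{7}] r8c1's peers cover all but 7 ⇒ r8c1=7.
Step 7. [r1c4∈{5,9}] r1c4 is the only open cell in row 1 admitting 9. So r1c4=9.
Step 8. [r8c6∈{1,5,8}] 8 has one home in col 6: r8c6 ⇒ r8c6=8.
Step 9. [r4c1∈{6}] r4c1 is down to just 6 ⇒ r4c1=6.
Step 10. [r8c8∈{5}] r8c8 has the single candidate 5 ⇒ r8c8=5.
Step 11. [r4c4∈{7}] r4c4 has the single candidate 7. So r4c4=7.
Step 12. [r6c6∈{1,5}] r6c6 is the only open cell in row 6 admitting 1. So r6c6=1.
Step 13. [r9c5∈{2,5,7}] in row 9, 7 fits only at r9c5. So r9c5=7.
Step 14. [r1c9∈{7}] nothing but 7 survives at r1c9. So r1c9=7.
Step 15. [r1c3∈{6}] r1c3's peers cover all but 6, so r1c3=6.
Step 16. [r6c7∈{4,8}] across row 6, 4 lands solely at r6c7 ⇒ r6c7=4.
Step 17. [r5c9∈{2}] r5c9 is down to just 2. So r5c9=2.
Step 18. [r2c7∈{1}] only 1 remains possible at r2c7 ⇒ r2c7=1.
Step 19. [r1c6∈{5}] r1c6's peers cover all but 5 ⇒ r1c6=5.
Step 20. [r4c5∈{9}] r4c5 has the single candidate 9, so r4c5=9.
Step 21. [r7c9∈{9}] r7c9's peers cover all but 9. So r7c9=9.
Step 22. [r5c6∈{6}] r5c6 has the single candidate 6, so r5c6=6.
Step 23. [r7c2∈{5}] only 5 remains possible at r7c2 ⇒ r7c2=5.
Step 24. [r3c5∈{6}] r3c5 is down to just 6. So r3c5=6.
Step 25. [r6c5∈{5}] only 5 remains possible at r6c5, so r6c5=5.
Step 26. [r2c8∈{6}] r2c8's peers cover all but 6, so r2c8=6.
Step 27. [r2c4∈{4}] r2c4 has the single candidate 4. So r2c4=4.
Step 28. [r8c4∈{1}] r8c4's peers cover all but 1 ⇒ r8c4=1.
Step 29. [r9c4∈{5}] only 5 remains possible at r9c4 ⇒ r9c4=5.
Step 30. [r6c2∈{7}] r6c2's peers cover all but 7. So r6c2=7.
Step 31. [r2c2∈{2}] nothing but 2 survives at r2c2, so r2c2=2.
Step 32. [r9c3∈{2}] r9c3's peers cover all but 2. So r9c3=2.
Step 33. [r7c8∈{7}] only 7 remains possible at r7c8 ⇒ r7c8=7.
Step 34. [r8c5∈{2}] r8c5 is down to just 2 ⇒ r8c5=2.
Step 35. [r6c8∈{8}] r6c8 has the single candidate 8, so r6c8=8.
Step 36. [r5c1∈{1}] r5c1's peers cover all but 1, so r5c1=1.
Step 37. [r2c1∈{9}] only 9 remains possible at r2c1. So r2c1=9.
Step 38. [r9c7∈{8}] r9c7's peers cover all but 8. So r9c7=8.
Step 39. [r8c9∈{3}] r8c9 is down to just 3 ⇒ r8c9=3.

Answer: 4 8 6 9 1 5 3 2 7 / 9 2 3 4 8 7 1 6 5 / 5 1 7 2 6 3 9 4 8 / 6 4 8 7 9 2 5 3 1 / 1 3 5 8 4 6 7 9 2 / 2 7 9 3 5 1 4 8 6 / 8 5 1 6 3 4 2 7 9 / 7 9 4 1 2 8 6 5 3 / 3 6 2 5 7 9 8 1 4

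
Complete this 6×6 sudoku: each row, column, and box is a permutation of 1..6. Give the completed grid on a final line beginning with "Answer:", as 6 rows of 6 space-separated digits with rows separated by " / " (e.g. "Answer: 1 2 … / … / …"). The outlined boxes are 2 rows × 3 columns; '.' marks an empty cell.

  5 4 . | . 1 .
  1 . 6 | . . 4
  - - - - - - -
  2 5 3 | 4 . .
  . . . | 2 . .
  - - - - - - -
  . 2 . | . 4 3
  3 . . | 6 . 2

Step 1. [r4c2∈{1,6}] in col 2, 6 fits only at r4c2 ⇒ r4c2=6.
Step 2. [r6c5∈{5}] r6c5's peers cover all but 5, so r6c5=5.
Step 3. [r4c3∈{1,4}] 1 has one home in box 3: r4c3 ⇒ r4c3=1.
Step 4. [r2c2∈{3}] r2c2 is down to just 3, so r2c2=3.
Step 5. [r1c6∈{6}] only 6 remains possible at r1c6, so r1c6=6.
Step 6. [r4c1∈{4}] r4c1's peers cover all but 4. So r4c1=4.
Step 7. [r1c4∈{3}] r1c4 has the single candidate 3, so r1c4=3.
Step 8. [r3c5∈{6}] r3c5's peers cover all but 6, so r3c5=6.
Step 9. [r4c5∈{3}] r4c5 is down to just 3 ⇒ r4c5=3.
Step 10. [r4c6∈{5}] r4c6 is down to just 5. So r4c6=5.
Step 11. [r2c4∈{5}] r2c4 has the single candidate 5. So r2c4=5.
Step 12. [r5c4∈{1}] nothing but 1 survives at r5c4, so r5c4=1.
Step 13. [r6c3∈{4}] nothing but 4 survives at r6c3. So r6c3=4.
Step 14. [r5c3∈{5}] nothing but 5 survives at r5c3. So r5c3=5.
Step 15. [r6c2∈{1}] r6c2 has the single candidate 1. So r6c2=1.
Step 16. [r1c3∈{2}] r1c3's peers cover all but 2, so r1c3=2.
Step 17. [r2c5∈{2}] nothing but 2 survives at r2c5 ⇒ r2c5=2.
Step 18. [r5c1∈{6}] r5c1 is down to just 6 ⇒ r5c1=6.
Step 19. [r3c6∈{1}] nothing but 1 survives at r3c6 ⇒ r3c6=1.

Answer: 5 4 2 3 1 6 / 1 3 6 5 2 4 / 2 5 3 4 6 1 / 4 6 1 2 3 5 / 6 2 5 1 4 3 / 3 1 4 6 5 2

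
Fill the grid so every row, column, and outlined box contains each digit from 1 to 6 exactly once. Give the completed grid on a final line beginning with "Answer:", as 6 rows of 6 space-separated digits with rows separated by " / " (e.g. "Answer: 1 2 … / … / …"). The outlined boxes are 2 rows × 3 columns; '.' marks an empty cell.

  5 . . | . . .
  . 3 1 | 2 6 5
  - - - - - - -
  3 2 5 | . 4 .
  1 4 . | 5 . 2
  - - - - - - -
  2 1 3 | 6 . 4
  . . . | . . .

Step 1. [r6c5∈{1,2,3,5}] r6c5 is the only open cell in row 6 admitting 2, so r6c5=2.
Step 2. [r1c5∈{1,3}] 1 has one home in col 5: r1c5 ⇒ r1c5=1.
Step 3. [r6c1∈{4,6}] col 1 places 6 nowhere but r6c1 ⇒ r6c1=6.
Step 4. [r3c4∈{1}] r3c4 has the single candidate 1. So r3c4=1.
Step 5. [r1c4∈{3,4}] col 4 places 4 nowhere but r1c4. So r1c4=4.
Step 6. [r1c6∈{3}] r1c6's peers cover all but 3, so r1c6=3.
Step 7. [r1c3∈{2,6}] across row 1, 2 lands solely at r1c3, so r1c3=2.
Step 8. [r6c4∈{3}] r6c4's peers cover all but 3, so r6c4=3.
Step 9. [r1c2∈{6}] r1c2 has the single candidate 6 ⇒ r1c2=6.
Step 10. [r3c6∈{6}] r3c6 has the single candidate 6. So r3c6=6.
Step 11. [r6c6∈{1}] r6c6 is down to just 1, so r6c6=1.
Step 12. [r4c5∈{3}] only 3 remains possible at r4c5 ⇒ r4c5=3.
Step 13. [r2c1∈{4}] r2c1's peers cover all but 4 ⇒ r2c1=4.
Step 14. [r6c2∈{5}] nothing but 5 survives at r6c2. So r6c2=5.
Step 15. [r5c5∈{5}] r5c5's peers cover all but 5 ⇒ r5c5=5.
Step 16. [r6c3∈{4}] r6c3's peers cover all but 4 ⇒ r6c3=4.
Step 17. [r4c3∈{6}] r4c3's peers cover all but 6 ⇒ r4c3=6.

Answer: 5 6 2 4 1 3 / 4 3 1 2 6 5 / 3 2 5 1 4 6 / 1 4 6 5 3 2 / 2 1 3 6 5 4 / 6 5 4 3 2 1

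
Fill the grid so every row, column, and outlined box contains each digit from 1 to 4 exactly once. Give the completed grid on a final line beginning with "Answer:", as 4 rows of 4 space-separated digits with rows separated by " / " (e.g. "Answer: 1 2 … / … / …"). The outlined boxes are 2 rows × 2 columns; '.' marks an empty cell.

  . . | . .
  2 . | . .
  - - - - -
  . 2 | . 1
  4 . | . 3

Step 1. [r1c1∈{1,3}] r1c1 is the only open cell in col 1 admitting 1, so r1c1=1.
Step 2. [r2c4∈{4}] only 4 remains possible at r2c4. So r2c4=4.
Step 3. [r2c2∈{3}] nothing but 3 survives at r2c2 ⇒ r2c2=3.
Step 4. [r1c3∈{2,3}] in row 1, 3 fits only at r1c3, so r1c3=3.
Step 5. [r4c3∈{2}] r4c3's peers cover all but 2 ⇒ r4c3=2.
Step 6. [r1c2∈{4}] nothing but 4 survives at r1c2. So r1c2=4.
Step 7. [r3c1∈{3}] nothing but 3 survives at r3c1 ⇒ r3c1=3.
Step 8. [r3c3∈{4}] r3c3 has the single candidate 4 ⇒ r3c3=4.
Step 9. [r2c3∈{1}] only 1 remains possible at r2c3 ⇒ r2c3=1.
Step 10. [r4c2∈{1}] only 1 remains possible at r4c2. So r4c2=1.
Step 11. [r1c4∈{2}] r1c4 is down to just 2. So r1c4=2.

Answer: 1 4 3 2 / 2 3 1 4 / 3 2 4 1 / 4 1 2 3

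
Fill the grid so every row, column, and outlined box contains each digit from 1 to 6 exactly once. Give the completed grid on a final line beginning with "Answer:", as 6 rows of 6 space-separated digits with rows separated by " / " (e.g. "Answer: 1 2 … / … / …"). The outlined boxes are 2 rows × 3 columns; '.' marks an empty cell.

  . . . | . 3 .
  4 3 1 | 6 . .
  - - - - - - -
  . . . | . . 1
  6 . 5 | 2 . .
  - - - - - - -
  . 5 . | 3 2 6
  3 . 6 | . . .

Step 1. [r4c5∈{4}] nothing but 4 survives at r4c5, so r4c5=4.
Step 2. [r2c5∈{5}] r2c5 has the single candidate 5 ⇒ r2c5=5.
Step 3. [r1c3∈{2}] r1c3's peers cover all but 2. So r1c3=2.
Step 4. [r6c2∈{1,2,4}] across row 6, 2 lands solely at r6c2. So r6c2=2.
Step 5. [r1c6∈{4}] only 4 remains possible at r1c6 ⇒ r1c6=4.
Step 6. [r6c4∈{1,4,5}] across row 6, 4 lands solely at r6c4. So r6c4=4.
Step 7. [r3c3∈{3,4}] in row 3, 3 fits only at r3c3 ⇒ r3c3=3.
Step 8. [r3c2∈{4}] only 4 remains possible at r3c2. So r3c2=4.
Step 9. [r1c4∈{1}] r1c4's peers cover all but 1, so r1c4=1.
Step 10. [r3c1∈{2}] r3c1's peers cover all but 2 ⇒ r3c1=2.
Step 11. [r6c5∈{1}] r6c5's peers cover all but 1. So r6c5=1.
Step 12. [r2c6∈{2}] only 2 remains possible at r2c6, so r2c6=2.
Step 13. [r3c4∈{5}] r3c4 is down to just 5. So r3c4=5.
Step 14. [r4c2∈{1}] r4c2 has the single candidate 1. So r4c2=1.
Step 15. [r5c1∈{1}] only 1 remains possible at r5c1, so r5c1=1.
Step 16. [r5c3∈{4}] r5c3's peers cover all but 4. So r5c3=4.
Step 17. [r1c1∈{5}] nothing but 5 survives at r1c1 ⇒ r1c1=5.
Step 18. [r6c6∈{5}] nothing but 5 survives at r6c6. So r6c6=5.
Step 19. [r3c5∈{6}] nothing but 6 survives at r3c5 ⇒ r3c5=6.
Step 20. [r4c6∈{3}] nothing but 3 survives at r4c6, so r4c6=3.
Step 21. [r1c2∈{6}] only 6 remains possible at r1c2, so r1c2=6.

Answer: 5 6 2 1 3 4 / 4 3 1 6 5 2 / 2 4 3 5 6 1 / 6 1 5 2 4 3 / 1 5 4 3 2 6 / 3 2 6 4 1 5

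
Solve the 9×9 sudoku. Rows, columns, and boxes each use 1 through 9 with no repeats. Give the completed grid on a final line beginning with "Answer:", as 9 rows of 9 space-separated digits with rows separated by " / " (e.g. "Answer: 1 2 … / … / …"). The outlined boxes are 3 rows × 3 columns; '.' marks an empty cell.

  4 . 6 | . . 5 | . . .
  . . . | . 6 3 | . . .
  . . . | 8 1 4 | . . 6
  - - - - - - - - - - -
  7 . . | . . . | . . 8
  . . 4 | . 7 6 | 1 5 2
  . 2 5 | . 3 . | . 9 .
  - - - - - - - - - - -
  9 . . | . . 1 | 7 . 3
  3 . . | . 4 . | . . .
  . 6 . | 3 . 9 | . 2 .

Step 1. [r5c2∈{3,8,9}] in row 5, 3 fits only at r5c2 ⇒ r5c2=3.
Step 2. [r9c3∈{1,7,8}] r9c3 is the only open cell in row 9 admitting 7 ⇒ r9c3=7.
Step 3. [r3c3∈{2,3,9}] in col 3, 3 fits only at r3c3 ⇒ r3c3=3.
Step 4. [r3c8∈{7}] r3c8 is down to just 7, so r3c8=7.
Step 5. [r5c4∈{9}] nothing but 9 survives at r5c4. So r5c4=9.
Step 6. [r1c5∈{2,9}] across col 5, 9 lands solely at r1c5 ⇒ r1c5=9.
Step 7. [r1c9∈{1}] r1c9's peers cover all but 1 ⇒ r1c9=1.
Step 8. [r9c1∈{1,5,8}] across row 9, 1 lands solely at r9c1 ⇒ r9c1=1.
Step 9. [r8c6∈{2,7,8}] across col 6, 7 lands solely at r8c6 ⇒ r8c6=7.
Step 10. [r7c2∈{4,5,8}] across col 2, 4 lands solely at r7c2. So r7c2=4.
Step 11. [r8c2∈{5,8}] r8c2 is the only open cell in box 7 admitting 5. So r8c2=5.
Step 12. [r3c2∈{9}] nothing but 9 survives at r3c2, so r3c2=9.
Step 13. [r4c2∈{1}] only 1 remains possible at r4c2, so r4c2=1.
Step 14. [r4c6∈{2}] nothing but 2 survives at r4c6, so r4c6=2.
Step 15. [r7c5∈{2,5,8}] 2 has one home in col 5: r7c5 ⇒ r7c5=2.
Step 16. [r8c4∈{6}] r8c4 has the single candidate 6 ⇒ r8c4=6.
Step 17. [r7c3∈{8}] nothing but 8 survives at r7c3 ⇒ r7c3=8.
Step 18. [r8c9∈{9}] r8c9's peers cover all but 9 ⇒ r8c9=9.
Step 19. [r2c7∈{2,4,5,8,9}] in row 2, 9 fits only at r2c7. So r2c7=9.
Step 20. [r8c7∈{8}] r8c7 is down to just 8 ⇒ r8c7=8.
Step 21. [r7c4∈{5}] r7c4 has the single candidate 5 ⇒ r7c4=5.
Step 22. [r4c4∈{4}] r4c4 has the single candidate 4. So r4c4=4.
Step 23. [r6c1∈{6,8}] col 1 places 6 nowhere but r6c1. So r6c1=6.
Step 24. [r4c7∈{3,6}] across col 7, 6 lands solely at r4c7. So r4c7=6.
Step 25. [r6c7∈{4}] only 4 remains possible at r6c7 ⇒ r6c7=4.
Step 26. [r9c7∈{5}] r9c7 has the single candidate 5 ⇒ r9c7=5.
Step 27. [r3c7∈{2}] nothing but 2 survives at r3c7, so r3c7=2.
Step 28. [r2c1∈{2,5,8}] 2 has one home in col 1: r2c1. So r2c1=2.
Step 29. [r2c8∈{4,8}] in col 8, 4 fits only at r2c8, so r2c8=4.
Step 30. [r1c8∈{3,8}] col 8 places 8 nowhere but r1c8, so r1c8=8.
Step 31. [r1c2∈{7}] nothing but 7 survives at r1c2, so r1c2=7.
Step 32. [r1c4∈{2}] nothing but 2 survives at r1c4. So r1c4=2.
Step 33. [r6c4∈{1}] r6c4 has the single candidate 1. So r6c4=1.
Step 34. [r9c5∈{8}] r9c5 has the single candidate 8, so r9c5=8.
Step 35. [r7c8∈{6}] only 6 remains possible at r7c8 ⇒ r7c8=6.
Step 36. [r6c6∈{8}] r6c6 is down to just 8. So r6c6=8.
Step 37. [r6c9∈{7}] r6c9 is down to just 7 ⇒ r6c9=7.
Step 38. [r2c2∈{8}] r2c2 is down to just 8, so r2c2=8.
Step 39. [r2c3∈{1}] nothing but 1 survives at r2c3. So r2c3=1.
Step 40. [r5c1∈{8}] r5c1's peers cover all but 8. So r5c1=8.
Step 41. [r8c8∈{1}] only 1 remains possible at r8c8. So r8c8=1.
Step 42. [r3c1∈{5}] r3c1 has the single candidate 5, so r3c1=5.
Step 43. [r9c9∈{4}] r9c9 has the single candidate 4, so r9c9=4.
Step 44. [r8c3∈{2}] r8c3's peers cover all but 2 ⇒ r8c3=2.
Step 45. [r4c8∈{3}] only 3 remains possible at r4c8. So r4c8=3.
Step 46. [r2c4∈{7}] nothing but 7 survives at r2c4, so r2c4=7.
Step 47. [r1c7∈{3}] r1c7 is down to just 3. So r1c7=3.
Step 48. [r4c3∈{9}] r4c3 has the single candidate 9. So r4c3=9.
Step 49. [r4c5∈{5}] r4c5 is down to just 5, so r4c5=5.
Step 50. [r2c9∈{5}] nothing but 5 survives at r2c9, so r2c9=5.

Answer: 4 7 6 2 9 5 3 8 1 / 2 8 1 7 6 3 9 4 5 / 5 9 3 8 1 4 2 7 6 / 7 1 9 4 5 2 6 3 8 / 8 3 4 9 7 6 1 5 2 / 6 2 5 1 3 8 4 9 7 / 9 4 8 5 2 1 7 6 3 / 3 5 2 6 4 7 8 1 9 / 1 6 7 3 8 9 5 2 4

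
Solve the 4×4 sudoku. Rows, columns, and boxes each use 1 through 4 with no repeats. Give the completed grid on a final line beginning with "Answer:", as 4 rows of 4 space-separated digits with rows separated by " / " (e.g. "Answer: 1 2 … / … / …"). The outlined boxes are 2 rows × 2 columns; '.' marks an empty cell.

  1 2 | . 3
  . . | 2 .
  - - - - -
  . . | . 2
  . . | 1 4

Step 1. [r4c2∈{3}] r4c2 is down to just 3. So r4c2=3.
Step 2. [r2c2∈{4}] r2c2's peers cover all but 4, so r2c2=4.
Step 3. [r3c3∈{3}] r3c3 has the single candidate 3, so r3c3=3.
Step 4. [r2c1∈{3}] r2c1 has the single candidate 3 ⇒ r2c1=3.
Step 5. [r2c4∈{1}] r2c4 has the single candidate 1. So r2c4=1.
Step 6. [r1c3∈{4}] r1c3's peers cover all but 4, so r1c3=4.
Step 7. [r3c1∈{4}] r3c1 is down to just 4, so r3c1=4.
Step 8. [r4c1∈{2}] nothing but 2 survives at r4c1 ⇒ r4c1=2.
Step 9. [r3c2∈{1}] r3c2 has the single candidate 1, so r3c2=1.

Answer: 1 2 4 3 / 3 4 2 1 / 4 1 3 2 / 2 3 1 4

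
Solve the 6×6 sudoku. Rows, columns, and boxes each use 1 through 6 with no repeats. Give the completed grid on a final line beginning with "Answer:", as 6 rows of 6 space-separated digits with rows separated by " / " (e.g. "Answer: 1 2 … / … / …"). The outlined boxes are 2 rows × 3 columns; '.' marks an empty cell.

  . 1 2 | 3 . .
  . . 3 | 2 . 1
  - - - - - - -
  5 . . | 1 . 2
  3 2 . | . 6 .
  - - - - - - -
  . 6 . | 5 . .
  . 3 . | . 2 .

Step 1. [r5c5∈{1,3,4}] r5c5 is the only open cell in col 5 admitting 1, so r5c5=1.
Step 2. [r5c3∈{4}] r5c3's peers cover all but 4 ⇒ r5c3=4.
Step 3. [r1c6∈{4,5,6}] r1c6 is the only open cell in box 2 admitting 6. So r1c6=6.
Step 4. [r4c4∈{4}] nothing but 4 survives at r4c4. So r4c4=4.
Step 5. [r1c1∈{4}] r1c1 has the single candidate 4 ⇒ r1c1=4.
Step 6. [r4c3∈{1}] r4c3's peers cover all but 1, so r4c3=1.
Step 7. [r2c5∈{4,5}] across row 2, 4 lands solely at r2c5. So r2c5=4.
Step 8. [r1c5∈{5}] r1c5 is down to just 5. So r1c5=5.
Step 9. [r3c5∈{3}] r3c5's peers cover all but 3. So r3c5=3.
Step 10. [r6c1∈{1}] r6c1 has the single candidate 1, so r6c1=1.
Step 11. [r6c4∈{6}] only 6 remains possible at r6c4, so r6c4=6.
Step 12. [r4c6∈{5}] nothing but 5 survives at r4c6. So r4c6=5.
Step 13. [r6c6∈{4}] r6c6 has the single candidate 4 ⇒ r6c6=4.
Step 14. [r2c2∈{5}] r2c2 has the single candidate 5, so r2c2=5.
Step 15. [r2c1∈{6}] r2c1 has the single candidate 6, so r2c1=6.
Step 16. [r6c3∈{5}] r6c3 is down to just 5 ⇒ r6c3=5.
Step 17. [r3c2∈{4}] only 4 remains possible at r3c2. So r3c2=4.
Step 18. [r3c3∈{6}] r3c3 is down to just 6. So r3c3=6.
Step 19. [r5c1∈{2}] r5c1 is down to just 2 ⇒ r5c1=2.
Step 20. [r5c6∈{3}] nothing but 3 survives at r5c6, so r5c6=3.

Answer: 4 1 2 3 5 6 / 6 5 3 2 4 1 / 5 4 6 1 3 2 / 3 2 1 4 6 5 / 2 6 4 5 1 3 / 1 3 5 6 2 4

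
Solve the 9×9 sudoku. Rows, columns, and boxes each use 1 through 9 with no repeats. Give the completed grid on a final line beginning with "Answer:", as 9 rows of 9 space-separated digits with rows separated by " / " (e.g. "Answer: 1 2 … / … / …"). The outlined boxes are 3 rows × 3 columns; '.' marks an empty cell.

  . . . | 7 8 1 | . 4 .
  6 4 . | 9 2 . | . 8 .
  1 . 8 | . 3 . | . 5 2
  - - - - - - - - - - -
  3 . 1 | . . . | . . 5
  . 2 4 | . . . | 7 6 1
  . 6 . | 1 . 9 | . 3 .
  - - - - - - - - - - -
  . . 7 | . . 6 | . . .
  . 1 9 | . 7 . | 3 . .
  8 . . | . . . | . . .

Step 1. [r8c8∈{2}] r8c8 is down to just 2, so r8c8=2.
Step 2. [r6c3∈{5}] nothing but 5 survives at r6c3 ⇒ r6c3=5.
Step 3. [r6c5∈{4}] r6c5 is down to just 4, so r6c5=4.
Step 4. [r4c7∈{2,4,8,9}] across row 4, 4 lands solely at r4c7 ⇒ r4c7=4.
Step 5. [r8c9∈{4,6,8}] r8c9 is the only open cell in row 8 admitting 6, so r8c9=6.
Step 6. [r2c3∈{3}] r2c3 is down to just 3, so r2c3=3.
Step 7. [r5c5∈{5}] r5c5 is down to just 5 ⇒ r5c5=5.
Step 8. [r4c2∈{7,8,9}] in col 2, 8 fits only at r4c2. So r4c2=8.
Step 9. [r9c8∈{1,7,9}] 7 has one home in col 8: r9c8, so r9c8=7.
Step 10. [r7c8∈{1,9}] in col 8, 1 fits only at r7c8, so r7c8=1.
Step 11. [r7c5∈{9}] only 9 remains possible at r7c5 ⇒ r7c5=9.
Step 12. [r3c4∈{4,6}] across box 2, 6 lands solely at r3c4. So r3c4=6.
Step 13. [r3c7∈{9}] r3c7 has the single candidate 9, so r3c7=9.
Step 14. [r9c7∈{5}] only 5 remains possible at r9c7. So r9c7=5.
Step 15. [r9c2∈{3}] r9c2 has the single candidate 3. So r9c2=3.
Step 16. [r7c4∈{2,3,4,5,8}] row 7 places 3 nowhere but r7c4. So r7c4=3.
Step 17. [r7c1∈{2,4,5}] row 7 places 2 nowhere but r7c1. So r7c1=2.
Step 18. [r8c4∈{4,5,8}] col 4 places 5 nowhere but r8c4. So r8c4=5.
Step 19. [r9c4∈{2,4}] col 4 places 4 nowhere but r9c4. So r9c4=4.
Step 20. [r7c7∈{8}] r7c7's peers cover all but 8, so r7c7=8.
Step 21. [r1c2∈{5,9}] col 2 places 9 nowhere but r1c2, so r1c2=9.
Step 22. [r4c6∈{2,7}] r4c6 is the only open cell in row 4 admitting 7, so r4c6=7.
Step 23. [r5c4∈{8}] only 8 remains possible at r5c4. So r5c4=8.
Step 24. [r9c9∈{9}] only 9 remains possible at r9c9. So r9c9=9.
Step 25. [r1c9∈{3}] nothing but 3 survives at r1c9. So r1c9=3.
Step 26. [r8c6∈{8}] nothing but 8 survives at r8c6. So r8c6=8.
Step 27. [r1c7∈{6}] nothing but 6 survives at r1c7. So r1c7=6.
Step 28. [r6c7∈{2}] r6c7 has the single candidate 2, so r6c7=2.
Step 29. [r9c6∈{2}] r9c6's peers cover all but 2 ⇒ r9c6=2.
Step 30. [r7c2∈{5}] r7c2's peers cover all but 5, so r7c2=5.
Step 31. [r4c5∈{6}] only 6 remains possible at r4c5 ⇒ r4c5=6.
Step 32. [r3c6∈{4}] r3c6 has the single candidate 4. So r3c6=4.
Step 33. [r2c9∈{7}] nothing but 7 survives at r2c9. So r2c9=7.
Step 34. [r4c8∈{9}] only 9 remains possible at r4c8. So r4c8=9.
Step 35. [r2c6∈{5}] r2c6's peers cover all but 5, so r2c6=5.
Step 36. [r9c3∈{6}] r9c3's peers cover all but 6, so r9c3=6.
Step 37. [r1c1∈{5}] only 5 remains possible at r1c1 ⇒ r1c1=5.
Step 38. [r7c9∈{4}] r7c9's peers cover all but 4. So r7c9=4.
Step 39. [r6c9∈{8}] r6c9 has the single candidate 8, so r6c9=8.
Step 40. [r4c4∈{2}] r4c4 has the single candidate 2 ⇒ r4c4=2.
Step 41. [r3c2∈{7}] r3c2's peers cover all but 7 ⇒ r3c2=7.
Step 42. [r5c1∈{9}] r5c1 has the single candidate 9 ⇒ r5c1=9.
Step 43. [r8c1∈{4}] r8c1 has the single candidate 4 ⇒ r8c1=4.
Step 44. [r2c7∈{1}] r2c7 is down to just 1, so r2c7=1.
Step 45. [r5c6∈{3}] r5c6 has the single candidate 3, so r5c6=3.
Step 46. [r1c3∈{2}] nothing but 2 survives at r1c3. So r1c3=2.
Step 47. [r6c1∈{7}] r6c1's peers cover all but 7. So r6c1=7.
Step 48. [r9c5∈{1}] only 1 remains possible at r9c5, so r9c5=1.

Answer: 5 9 2 7 8 1 6 4 3 / 6 4 3 9 2 5 1 8 7 / 1 7 8 6 3 4 9 5 2 / 3 8 1 2 6 7 4 9 5 / 9 2 4 8 5 3 7 6 1 / 7 6 5 1 4 9 2 3 8 / 2 5 7 3 9 6 8 1 4 / 4 1 9 5 7 8 3 2 6 / 8 3 6 4 1 2 5 7 9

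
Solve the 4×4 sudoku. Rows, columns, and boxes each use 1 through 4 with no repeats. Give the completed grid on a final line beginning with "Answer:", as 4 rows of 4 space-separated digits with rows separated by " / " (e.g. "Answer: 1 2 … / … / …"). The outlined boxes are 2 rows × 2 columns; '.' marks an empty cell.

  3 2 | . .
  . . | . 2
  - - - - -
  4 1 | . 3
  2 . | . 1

Step 1. [r1c4∈{4}] r1c4 is down to just 4. So r1c4=4.
Step 2. [r2c1∈{1}] r2c1's peers cover all but 1 ⇒ r2c1=1.
Step 3. [r4c2∈{3}] r4c2's peers cover all but 3 ⇒ r4c2=3.
Step 4. [r2c3∈{3}] r2c3's peers cover all but 3. So r2c3=3.
Step 5. [r3c3∈{2}] only 2 remains possible at r3c3 ⇒ r3c3=2.
Step 6. [r4c3∈{4}] r4c3 is down to just 4. So r4c3=4.
Step 7. [r1c3∈{1}] only 1 remains possible at r1c3. So r1c3=1.
Step 8. [r2c2∈{4}] nothing but 4 survives at r2c2. So r2c2=4.

Answer: 3 2 1 4 / 1 4 3 2 / 4 1 2 3 / 2 3 4 1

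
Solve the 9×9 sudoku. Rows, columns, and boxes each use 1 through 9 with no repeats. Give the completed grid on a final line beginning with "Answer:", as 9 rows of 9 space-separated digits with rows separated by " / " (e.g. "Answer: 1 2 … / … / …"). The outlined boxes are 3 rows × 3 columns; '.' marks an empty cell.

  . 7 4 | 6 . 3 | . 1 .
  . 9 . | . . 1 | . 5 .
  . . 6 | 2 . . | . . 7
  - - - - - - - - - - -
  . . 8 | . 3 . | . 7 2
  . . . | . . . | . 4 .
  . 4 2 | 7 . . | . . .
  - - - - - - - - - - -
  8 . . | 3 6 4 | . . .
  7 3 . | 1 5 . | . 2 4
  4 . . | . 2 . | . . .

Step 1. [r7c8∈{9}] r7c8 is down to just 9, so r7c8=9.
Step 2. [r8c7∈{6,8}] across row 8, 6 lands solely at r8c7. So r8c7=6.
Step 3. [r3c6∈{5,8,9}] across box 2, 5 lands solely at r3c6 ⇒ r3c6=5.
Step 4. [r6c8∈{3,6,8}] in col 8, 6 fits only at r6c8, so r6c8=6.
Step 5. [r8c6∈{8,9}] 8 has one home in row 8: r8c6, so r8c6=8.
Step 6. [r6c6∈{9}] r6c6 has the single candidate 9. So r6c6=9.
Step 7. [r2c3∈{3}] r2c3's peers cover all but 3, so r2c3=3.
Step 8. [r1c1∈{2,5}] in row 1, 5 fits only at r1c1, so r1c1=5.
Step 9. [r9c2∈{1,5,6}] row 9 places 6 nowhere but r9c2 ⇒ r9c2=6.
Step 10. [r3c1∈{1}] r3c1's peers cover all but 1 ⇒ r3c1=1.
Step 11. [r6c1∈{3}] r6c1 is down to just 3 ⇒ r6c1=3.
Step 12. [r5c3∈{1,5,7,9}] 7 has one home in row 5: r5c3, so r5c3=7.
Step 13. [r7c7∈{1,5,7}] row 7 places 7 nowhere but r7c7 ⇒ r7c7=7.
Step 14. [r1c7∈{2,8,9}] 2 has one home in row 1: r1c7 ⇒ r1c7=2.
Step 15. [r3c2∈{8}] r3c2 is down to just 8. So r3c2=8.
Step 16. [r9c8∈{3,8}] across col 8, 8 lands solely at r9c8 ⇒ r9c8=8.
Step 17. [r4c4∈{4,5}] 4 has one home in row 4: r4c4 ⇒ r4c4=4.
Step 18. [r2c4∈{8}] nothing but 8 survives at r2c4. So r2c4=8.
Step 19. [r1c9∈{8,9}] across row 1, 8 lands solely at r1c9, so r1c9=8.
Step 20. [r5c9∈{1,3,5,9}] r5c9 is the only open cell in col 9 admitting 9 ⇒ r5c9=9.
Step 21. [r5c7∈{1,3,5,8}] r5c7 is the only open cell in row 5 admitting 3 ⇒ r5c7=3.
Step 22. [r6c7∈{1,5,8}] col 7 places 8 nowhere but r6c7, so r6c7=8.
Step 23. [r6c9∈{1,5}] r6c9 is the only open cell in row 6 admitting 5. So r6c9=5.
Step 24. [r7c9∈{1}] r7c9's peers cover all but 1, so r7c9=1.
Step 25. [r4c2∈{1,5}] row 4 places 5 nowhere but r4c2 ⇒ r4c2=5.
Step 26. [r2c7∈{4}] r2c7 is down to just 4 ⇒ r2c7=4.
Step 27. [r5c1∈{6}] nothing but 6 survives at r5c1. So r5c1=6.
Step 28. [r9c3∈{1,5,9}] across row 9, 1 lands solely at r9c3. So r9c3=1.
Step 29. [r3c7∈{9}] r3c7's peers cover all but 9, so r3c7=9.
Step 30. [r5c2∈{1}] nothing but 1 survives at r5c2 ⇒ r5c2=1.
Step 31. [r4c6∈{6}] r4c6's peers cover all but 6. So r4c6=6.
Step 32. [r7c3∈{5}] r7c3 is down to just 5 ⇒ r7c3=5.
Step 33. [r3c5∈{4}] nothing but 4 survives at r3c5. So r3c5=4.
Step 34. [r7c2∈{2}] nothing but 2 survives at r7c2, so r7c2=2.
Step 35. [r4c1∈{9}] only 9 remains possible at r4c1 ⇒ r4c1=9.
Step 36. [r9c6∈{7}] r9c6 is down to just 7 ⇒ r9c6=7.
Step 37. [r9c7∈{5}] r9c7 is down to just 5, so r9c7=5.
Step 38. [r5c6∈{2}] only 2 remains possible at r5c6 ⇒ r5c6=2.
Step 39. [r2c5∈{7}] only 7 remains possible at r2c5 ⇒ r2c5=7.
Step 40. [r6c5∈{1}] r6c5 has the single candidate 1, so r6c5=1.
Step 41. [r2c9∈{6}] r2c9's peers cover all but 6, so r2c9=6.
Step 42. [r2c1∈{2}] only 2 remains possible at r2c1, so r2c1=2.
Step 43. [r3c8∈{3}] r3c8's peers cover all but 3, so r3c8=3.
Step 44. [r8c3∈{9}] nothing but 9 survives at r8c3. So r8c3=9.
Step 45. [r9c4∈{9}] r9c4 is down to just 9 ⇒ r9c4=9.
Step 46. [r1c5∈{9}] nothing but 9 survives at r1c5 ⇒ r1c5=9.
Step 47. [r4c7∈{1}] r4c7 is down to just 1, so r4c7=1.
Step 48. [r9c9∈{3}] r9c9 is down to just 3. So r9c9=3.
Step 49. [r5c5∈{8}] only 8 remains possible at r5c5. So r5c5=8.
Step 50. [r5c4∈{5}] nothing but 5 survives at r5c4 ⇒ r5c4=5.

Answer: 5 7 4 6 9 3 2 1 8 / 2 9 3 8 7 1 4 5 6 / 1 8 6 2 4 5 9 3 7 / 9 5 8 4 3 6 1 7 2 / 6 1 7 5 8 2 3 4 9 / 3 4 2 7 1 9 8 6 5 / 8 2 5 3 6 4 7 9 1 / 7 3 9 1 5 8 6 2 4 / 4 6 1 9 2 7 5 8 3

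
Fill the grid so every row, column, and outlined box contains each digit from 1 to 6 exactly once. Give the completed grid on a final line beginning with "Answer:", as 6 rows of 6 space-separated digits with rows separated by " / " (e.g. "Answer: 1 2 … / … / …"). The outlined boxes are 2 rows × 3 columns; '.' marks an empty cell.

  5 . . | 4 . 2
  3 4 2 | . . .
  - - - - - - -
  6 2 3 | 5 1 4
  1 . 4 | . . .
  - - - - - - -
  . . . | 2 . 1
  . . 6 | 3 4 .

Step 1. [r5c5∈{5,6}] 6 has one home in row 5: r5c5, so r5c5=6.
Step 2. [r4c2∈{5}] r4c2 has the single candidate 5, so r4c2=5.
Step 3. [r4c6∈{3,6}] in col 6, 3 fits only at r4c6 ⇒ r4c6=3.
Step 4. [r2c6∈{5,6}] 6 has one home in col 6: r2c6 ⇒ r2c6=6.
Step 5. [r1c2∈{1,6}] 6 has one home in row 1: r1c2 ⇒ r1c2=6.
Step 6. [r5c1∈{4}] r5c1's peers cover all but 4. So r5c1=4.
Step 7. [r6c2∈{1}] r6c2 has the single candidate 1 ⇒ r6c2=1.
Step 8. [r2c5∈{5}] r2c5 is down to just 5. So r2c5=5.
Step 9. [r5c3∈{5}] r5c3 has the single candidate 5. So r5c3=5.
Step 10. [r1c3∈{1}] nothing but 1 survives at r1c3 ⇒ r1c3=1.
Step 11. [r2c4∈{1}] nothing but 1 survives at r2c4 ⇒ r2c4=1.
Step 12. [r4c4∈{6}] nothing but 6 survives at r4c4 ⇒ r4c4=6.
Step 13. [r6c6∈{5}] r6c6 is down to just 5 ⇒ r6c6=5.
Step 14. [r4c5∈{2}] r4c5 has the single candidate 2 ⇒ r4c5=2.
Step 15. [r6c1∈{2}] r6c1's peers cover all but 2. So r6c1=2.
Step 16. [r1c5∈{3}] r1c5's peers cover all but 3 ⇒ r1c5=3.
Step 17. [r5c2∈{3}] r5c2 is down to just 3. So r5c2=3.

Answer: 5 6 1 4 3 2 / 3 4 2 1 5 6 / 6 2 3 5 1 4 / 1 5 4 6 2 3 / 4 3 5 2 6 1 / 2 1 6 3 4 5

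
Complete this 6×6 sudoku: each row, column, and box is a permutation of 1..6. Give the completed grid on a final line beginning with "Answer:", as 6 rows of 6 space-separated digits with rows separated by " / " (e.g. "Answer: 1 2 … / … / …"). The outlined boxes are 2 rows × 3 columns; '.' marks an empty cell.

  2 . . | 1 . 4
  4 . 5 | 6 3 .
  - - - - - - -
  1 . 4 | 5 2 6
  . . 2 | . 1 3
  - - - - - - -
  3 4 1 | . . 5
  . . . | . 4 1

Step 1. [r6c3∈{6}] nothing but 6 survives at r6c3 ⇒ r6c3=6.
Step 2. [r4c1∈{5,6}] across col 1, 6 lands solely at r4c1. So r4c1=6.
Step 3. [r6c2∈{2,5}] 2 has one home in col 2: r6c2 ⇒ r6c2=2.
Step 4. [r1c3∈{3}] r1c3's peers cover all but 3, so r1c3=3.
Step 5. [r3c2∈{3}] only 3 remains possible at r3c2. So r3c2=3.
Step 6. [r2c2∈{1}] r2c2 is down to just 1. So r2c2=1.
Step 7. [r1c5∈{5}] nothing but 5 survives at r1c5. So r1c5=5.
Step 8. [r5c4∈{2}] r5c4 has the single candidate 2 ⇒ r5c4=2.
Step 9. [r4c4∈{4}] r4c4 has the single candidate 4. So r4c4=4.
Step 10. [r6c1∈{5}] r6c1 is down to just 5 ⇒ r6c1=5.
Step 11. [r2c6∈{2}] nothing but 2 survives at r2c6. So r2c6=2.
Step 12. [r5c5∈{6}] r5c5's peers cover all but 6. So r5c5=6.
Step 13. [r4c2∈{5}] r4c2 has the single candidate 5. So r4c2=5.
Step 14. [r6c4∈{3}] nothing but 3 survives at r6c4 ⇒ r6c4=3.
Step 15. [r1c2∈{6}] r1c2's peers cover all but 6, so r1c2=6.

Answer: 2 6 3 1 5 4 / 4 1 5 6 3 2 / 1 3 4 5 2 6 / 6 5 2 4 1 3 / 3 4 1 2 6 5 / 5 2 6 3 4 1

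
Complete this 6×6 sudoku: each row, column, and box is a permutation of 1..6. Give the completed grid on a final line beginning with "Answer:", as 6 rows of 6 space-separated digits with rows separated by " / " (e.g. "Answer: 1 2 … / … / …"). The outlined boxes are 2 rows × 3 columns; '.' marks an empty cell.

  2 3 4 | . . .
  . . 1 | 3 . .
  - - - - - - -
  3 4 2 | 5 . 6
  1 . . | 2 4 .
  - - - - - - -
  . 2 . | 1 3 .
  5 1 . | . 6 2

Step 1. [r2c2∈{5,6}] box 1 places 5 nowhere but r2c2. So r2c2=5.
Step 2. [r5c6∈{4,5}] in row 5, 5 fits only at r5c6 ⇒ r5c6=5.
Step 3. [r5c3∈{6}] r5c3's peers cover all but 6, so r5c3=6.
Step 4. [r1c6∈{1}] only 1 remains possible at r1c6, so r1c6=1.
Step 5. [r2c1∈{6}] nothing but 6 survives at r2c1, so r2c1=6.
Step 6. [r4c6∈{3}] r4c6's peers cover all but 3. So r4c6=3.
Step 7. [r2c6∈{4}] r2c6's peers cover all but 4 ⇒ r2c6=4.
Step 8. [r6c3∈{3}] nothing but 3 survives at r6c3. So r6c3=3.
Step 9. [r4c2∈{6}] only 6 remains possible at r4c2, so r4c2=6.
Step 10. [r1c4∈{6}] nothing but 6 survives at r1c4. So r1c4=6.
Step 11. [r2c5∈{2}] r2c5's peers cover all but 2. So r2c5=2.
Step 12. [r1c5∈{5}] r1c5 has the single candidate 5, so r1c5=5.
Step 13. [r5c1∈{4}] r5c1 has the single candidate 4. So r5c1=4.
Step 14. [r3c5∈{1}] r3c5's peers cover all but 1, so r3c5=1.
Step 15. [r6c4∈{4}] only 4 remains possible at r6c4 ⇒ r6c4=4.
Step 16. [r4c3∈{5}] r4c3 is down to just 5 ⇒ r4c3=5.

Answer: 2 3 4 6 5 1 / 6 5 1 3 2 4 / 3 4 2 5 1 6 / 1 6 5 2 4 3 / 4 2 6 1 3 5 / 5 1 3 4 6 2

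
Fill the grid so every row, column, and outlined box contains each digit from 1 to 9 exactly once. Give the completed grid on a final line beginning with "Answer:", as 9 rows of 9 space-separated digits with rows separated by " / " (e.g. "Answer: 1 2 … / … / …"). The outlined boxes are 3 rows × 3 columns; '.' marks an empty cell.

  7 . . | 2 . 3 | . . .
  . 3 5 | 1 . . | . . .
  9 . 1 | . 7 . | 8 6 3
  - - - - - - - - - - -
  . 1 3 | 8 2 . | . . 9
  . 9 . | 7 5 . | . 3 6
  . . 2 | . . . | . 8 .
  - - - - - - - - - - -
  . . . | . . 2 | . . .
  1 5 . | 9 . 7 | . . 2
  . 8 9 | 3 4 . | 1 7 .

Step 1. [r8c8∈{4}] r8c8 has the single candidate 4 ⇒ r8c8=4.
Step 2. [r8c3∈{6}] r8c3's peers cover all but 6, so r8c3=6.
Step 3. [r9c9∈{5}] only 5 remains possible at r9c9 ⇒ r9c9=5.
Step 4. [r2c6∈{4,6,8,9}] across col 6, 8 lands solely at r2c6, so r2c6=8.
Step 5. [r6c9∈{1,4,7}] 1 has one home in box 6: r6c9 ⇒ r6c9=1.
Step 6. [r1c9∈{4}] r1c9 has the single candidate 4 ⇒ r1c9=4.
Step 7. [r2c1∈{2,4,6}] r2c1 is the only open cell in row 2 admitting 4 ⇒ r2c1=4.
Step 8. [r9c6∈{6}] r9c6 has the single candidate 6, so r9c6=6.
Step 9. [r4c6∈{4}] r4c6 has the single candidate 4 ⇒ r4c6=4.
Step 10. [r4c8∈{5}] r4c8 is down to just 5. So r4c8=5.
Step 11. [r6c2∈{4,6,7}] in box 4, 7 fits only at r6c2, so r6c2=7.
Step 12. [r5c3∈{4,8}] box 4 places 4 nowhere but r5c3. So r5c3=4.
Step 13. [r2c5∈{6,9}] row 2 places 6 nowhere but r2c5 ⇒ r2c5=6.
Step 14. [r7c8∈{9}] r7c8 is down to just 9. So r7c8=9.
Step 15. [r2c7∈{2,7,9}] in row 2, 9 fits only at r2c7. So r2c7=9.
Step 16. [r3c4∈{4,5}] across row 3, 4 lands solely at r3c4. So r3c4=4.
Step 17. [r7c5∈{1,8}] across row 7, 1 lands solely at r7c5 ⇒ r7c5=1.
Step 18. [r6c5∈{3,9}] 3 has one home in row 6: r6c5, so r6c5=3.
Step 19. [r6c4∈{6}] nothing but 6 survives at r6c4, so r6c4=6.
Step 20. [r8c7∈{3}] r8c7's peers cover all but 3 ⇒ r8c7=3.
Step 21. [r4c1∈{6}] nothing but 6 survives at r4c1 ⇒ r4c1=6.
Step 22. [r1c2∈{6}] r1c2's peers cover all but 6 ⇒ r1c2=6.
Step 23. [r2c8∈{2}] nothing but 2 survives at r2c8 ⇒ r2c8=2.
Step 24. [r9c1∈{2}] r9c1's peers cover all but 2 ⇒ r9c1=2.
Step 25. [r1c3∈{8}] r1c3 has the single candidate 8, so r1c3=8.
Step 26. [r6c6∈{9}] r6c6 has the single candidate 9 ⇒ r6c6=9.
Step 27. [r7c4∈{5}] r7c4 has the single candidate 5 ⇒ r7c4=5.
Step 28. [r5c1∈{8}] nothing but 8 survives at r5c1, so r5c1=8.
Step 29. [r8c5∈{8}] only 8 remains possible at r8c5. So r8c5=8.
Step 30. [r7c2∈{4}] only 4 remains possible at r7c2 ⇒ r7c2=4.
Step 31. [r1c5∈{9}] r1c5 is down to just 9 ⇒ r1c5=9.
Step 32. [r6c7∈{4}] nothing but 4 survives at r6c7, so r6c7=4.
Step 33. [r5c6∈{1}] nothing but 1 survives at r5c6, so r5c6=1.
Step 34. [r4c7∈{7}] only 7 remains possible at r4c7, so r4c7=7.
Step 35. [r3c2∈{2}] nothing but 2 survives at r3c2. So r3c2=2.
Step 36. [r5c7∈{2}] only 2 remains possible at r5c7, so r5c7=2.
Step 37. [r2c9∈{7}] r2c9 has the single candidate 7 ⇒ r2c9=7.
Step 38. [r7c1∈{3}] r7c1 is down to just 3. So r7c1=3.
Step 39. [r1c7∈{5}] r1c7 has the single candidate 5, so r1c7=5.
Step 40. [r3c6∈{5}] r3c6 has the single candidate 5 ⇒ r3c6=5.
Step 41. [r7c3∈{7}] r7c3 has the single candidate 7 ⇒ r7c3=7.
Step 42. [r6c1∈{5}] nothing but 5 survives at r6c1. So r6c1=5.
Step 43. [r1c8∈{1}] nothing but 1 survives at r1c8, so r1c8=1.
Step 44. [r7c7∈{6}] nothing but 6 survives at r7c7. So r7c7=6.
Step 45. [r7c9∈{8}] r7c9 is down to just 8, so r7c9=8.

Answer: 7 6 8 2 9 3 5 1 4 / 4 3 5 1 6 8 9 2 7 / 9 2 1 4 7 5 8 6 3 / 6 1 3 8 2 4 7 5 9 / 8 9 4 7 5 1 2 3 6 / 5 7 2 6 3 9 4 8 1 / 3 4 7 5 1 2 6 9 8 / 1 5 6 9 8 7 3 4 2 / 2 8 9 3 4 6 1 7 5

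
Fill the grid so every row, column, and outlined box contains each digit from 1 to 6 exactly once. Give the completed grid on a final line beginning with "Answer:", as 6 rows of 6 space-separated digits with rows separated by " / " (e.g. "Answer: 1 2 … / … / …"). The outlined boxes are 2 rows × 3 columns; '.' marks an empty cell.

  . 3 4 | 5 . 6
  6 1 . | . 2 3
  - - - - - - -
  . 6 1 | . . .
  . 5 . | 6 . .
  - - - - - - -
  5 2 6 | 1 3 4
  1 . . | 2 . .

Step 1. [r4c3∈{2,3}] 2 has one home in col 3: r4c3 ⇒ r4c3=2.
Step 2. [r6c6∈{5}] nothing but 5 survives at r6c6. So r6c6=5.
Step 3. [r3c4∈{3,4}] across col 4, 3 lands solely at r3c4 ⇒ r3c4=3.
Step 4. [r3c1∈{4}] nothing but 4 survives at r3c1 ⇒ r3c1=4.
Step 5. [r4c6∈{1}] r4c6 has the single candidate 1 ⇒ r4c6=1.
Step 6. [r6c3∈{3}] only 3 remains possible at r6c3 ⇒ r6c3=3.
Step 7. [r2c3∈{5}] nothing but 5 survives at r2c3. So r2c3=5.
Step 8. [r1c5∈{1}] r1c5 has the single candidate 1, so r1c5=1.
Step 9. [r6c2∈{4}] r6c2 is down to just 4 ⇒ r6c2=4.
Step 10. [r4c5∈{4}] only 4 remains possible at r4c5, so r4c5=4.
Step 11. [r2c4∈{4}] r2c4 has the single candidate 4 ⇒ r2c4=4.
Step 12. [r3c6∈{2}] only 2 remains possible at r3c6. So r3c6=2.
Step 13. [r3c5∈{5}] only 5 remains possible at r3c5. So r3c5=5.
Step 14. [r4c1∈{3}] r4c1's peers cover all but 3. So r4c1=3.
Step 15. [r6c5∈{6}] nothing but 6 survives at r6c5. So r6c5=6.
Step 16. [r1c1∈{2}] nothing but 2 survives at r1c1, so r1c1=2.

Answer: 2 3 4 5 1 6 / 6 1 5 4 2 3 / 4 6 1 3 5 2 / 3 5 2 6 4 1 / 5 2 6 1 3 4 / 1 4 3 2 6 5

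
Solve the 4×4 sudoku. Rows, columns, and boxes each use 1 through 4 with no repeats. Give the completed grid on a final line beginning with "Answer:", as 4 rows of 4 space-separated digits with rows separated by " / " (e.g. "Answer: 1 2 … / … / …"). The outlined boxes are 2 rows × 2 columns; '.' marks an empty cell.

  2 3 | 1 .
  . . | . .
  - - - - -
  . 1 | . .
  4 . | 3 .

Step 1. [r1c4∈{4}] r1c4 has the single candidate 4, so r1c4=4.
Step 2. [r3c4∈{2}] r3c4 is down to just 2, so r3c4=2.
Step 3. [r2c3∈{2}] r2c3's peers cover all but 2 ⇒ r2c3=2.
Step 4. [r2c1∈{1}] nothing but 1 survives at r2c1 ⇒ r2c1=1.
Step 5. [r4c2∈{2}] r4c2's peers cover all but 2 ⇒ r4c2=2.
Step 6. [r3c1∈{3}] only 3 remains possible at r3c1. So r3c1=3.
Step 7. [r2c4∈{3}] nothing but 3 survives at r2c4, so r2c4=3.
Step 8. [r3c3∈{4}] r3c3 has the single candidate 4, so r3c3=4.
Step 9. [r2c2∈{4}] r2c2 has the single candidate 4. So r2c2=4.
Step 10. [r4c4∈{1}] r4c4's peers cover all but 1. So r4c4=1.

Answer: 2 3 1 4 / 1 4 2 3 / 3 1 4 2 / 4 2 3 1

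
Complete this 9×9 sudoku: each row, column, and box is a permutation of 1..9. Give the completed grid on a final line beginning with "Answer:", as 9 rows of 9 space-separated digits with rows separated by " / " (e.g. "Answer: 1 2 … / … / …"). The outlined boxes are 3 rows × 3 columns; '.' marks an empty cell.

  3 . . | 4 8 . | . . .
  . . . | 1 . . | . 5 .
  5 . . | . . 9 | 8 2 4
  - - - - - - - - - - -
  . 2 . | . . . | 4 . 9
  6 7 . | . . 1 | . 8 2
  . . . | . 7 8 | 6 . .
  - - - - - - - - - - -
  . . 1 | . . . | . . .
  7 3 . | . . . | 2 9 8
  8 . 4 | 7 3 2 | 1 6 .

Step 1. [r3c5∈{6}] r3c5's peers cover all but 6. So r3c5=6.
Step 2. [r4c5∈{5}] only 5 remains possible at r4c5 ⇒ r4c5=5.
Step 3. [r9c2∈{5,9}] across row 9, 9 lands solely at r9c2, so r9c2=9.
Step 4. [r1c3∈{2,6,7,9}] row 1 places 2 nowhere but r1c3, so r1c3=2.
Step 5. [r7c8∈{3,4,7}] in col 8, 4 fits only at r7c8 ⇒ r7c8=4.
Step 6. [r3c4∈{3}] r3c4 is down to just 3, so r3c4=3.
Step 7. [r2c6∈{7}] only 7 remains possible at r2c6, so r2c6=7.
Step 8. [r5c4∈{9}] r5c4's peers cover all but 9. So r5c4=9.
Step 9. [r4c6∈{3,6}] r4c6 is the only open cell in col 6 admitting 3, so r4c6=3.
Step 10. [r6c8∈{1,3}] in col 8, 3 fits only at r6c8, so r6c8=3.
Step 11. [r2c2∈{4,6,8}] 8 has one home in col 2: r2c2, so r2c2=8.
Step 12. [r5c7∈{5}] r5c7 is down to just 5 ⇒ r5c7=5.
Step 13. [r6c9∈{1}] nothing but 1 survives at r6c9 ⇒ r6c9=1.
Step 14. [r8c6∈{4,5,6}] r8c6 is the only open cell in col 6 admitting 4. So r8c6=4.
Step 15. [r7c6∈{5,6}] col 6 places 6 nowhere but r7c6, so r7c6=6.
Step 16. [r7c2∈{5}] r7c2 is down to just 5. So r7c2=5.
Step 17. [r1c2∈{1,6}] across col 2, 6 lands solely at r1c2 ⇒ r1c2=6.
Step 18. [r2c3∈{9}] only 9 remains possible at r2c3 ⇒ r2c3=9.
Step 19. [r1c9∈{7}] nothing but 7 survives at r1c9. So r1c9=7.
Step 20. [r7c9∈{3}] r7c9's peers cover all but 3. So r7c9=3.
Step 21. [r6c1∈{4,9}] across row 6, 9 lands solely at r6c1. So r6c1=9.
Step 22. [r7c4∈{8}] only 8 remains possible at r7c4, so r7c4=8.
Step 23. [r1c7∈{9}] nothing but 9 survives at r1c7. So r1c7=9.
Step 24. [r2c1∈{4}] r2c1's peers cover all but 4 ⇒ r2c1=4.
Step 25. [r4c1∈{1}] r4c1's peers cover all but 1, so r4c1=1.
Step 26. [r2c7∈{3}] r2c7 is down to just 3, so r2c7=3.
Step 27. [r2c9∈{6}] only 6 remains possible at r2c9. So r2c9=6.
Step 28. [r6c4∈{2}] nothing but 2 survives at r6c4, so r6c4=2.
Step 29. [r9c9∈{5}] nothing but 5 survives at r9c9, so r9c9=5.
Step 30. [r8c5∈{1}] r8c5's peers cover all but 1. So r8c5=1.
Step 31. [r2c5∈{2}] r2c5 has the single candidate 2. So r2c5=2.
Step 32. [r7c5∈{9}] only 9 remains possible at r7c5 ⇒ r7c5=9.
Step 33. [r1c6∈{5}] r1c6 has the single candidate 5, so r1c6=5.
Step 34. [r8c4∈{5}] r8c4 is down to just 5, so r8c4=5.
Step 35. [r4c3∈{8}] only 8 remains possible at r4c3 ⇒ r4c3=8.
Step 36. [r7c1∈{2}] nothing but 2 survives at r7c1, so r7c1=2.
Step 37. [r3c2∈{1}] nothing but 1 survives at r3c2 ⇒ r3c2=1.
Step 38. [r6c3∈{5}] r6c3 has the single candidate 5 ⇒ r6c3=5.
Step 39. [r3c3∈{7}] r3c3's peers cover all but 7. So r3c3=7.
Step 40. [r6c2∈{4}] only 4 remains possible at r6c2, so r6c2=4.
Step 41. [r5c3∈{3}] nothing but 3 survives at r5c3, so r5c3=3.
Step 42. [r4c8∈{7}] nothing but 7 survives at r4c8. So r4c8=7.
Step 43. [r4c4∈{6}] r4c4 is down to just 6, so r4c4=6.
Step 44. [r7c7∈{7}] r7c7's peers cover all but 7. So r7c7=7.
Step 45. [r8c3∈{6}] r8c3 is down to just 6 ⇒ r8c3=6.
Step 46. [r1c8∈{1}] r1c8 has the single candidate 1. So r1c8=1.
Step 47. [r5c5∈{4}] r5c5 has the single candidate 4. So r5c5=4.

Answer: 3 6 2 4 8 5 9 1 7 / 4 8 9 1 2 7 3 5 6 / 5 1 7 3 6 9 8 2 4 / 1 2 8 6 5 3 4 7 9 / 6 7 3 9 4 1 5 8 2 / 9 4 5 2 7 8 6 3 1 / 2 5 1 8 9 6 7 4 3 / 7 3 6 5 1 4 2 9 8 / 8 9 4 7 3 2 1 6 5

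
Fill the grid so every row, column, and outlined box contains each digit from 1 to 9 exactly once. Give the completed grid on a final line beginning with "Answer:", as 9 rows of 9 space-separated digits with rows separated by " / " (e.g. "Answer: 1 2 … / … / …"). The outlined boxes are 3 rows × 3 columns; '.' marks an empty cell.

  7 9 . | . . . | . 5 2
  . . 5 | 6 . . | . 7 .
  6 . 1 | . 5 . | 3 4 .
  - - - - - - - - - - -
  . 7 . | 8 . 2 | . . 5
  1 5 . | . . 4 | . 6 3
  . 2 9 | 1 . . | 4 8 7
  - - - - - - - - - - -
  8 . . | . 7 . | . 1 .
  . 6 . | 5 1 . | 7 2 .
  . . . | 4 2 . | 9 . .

Step 1. [r6c1∈{3}] r6c1 is down to just 3 ⇒ r6c1=3.
Step 2. [r1c4∈{3}] r1c4 has the single candidate 3. So r1c4=3.
Step 3. [r2c9∈{1,8,9}] in col 9, 1 fits only at r2c9. So r2c9=1.
Step 4. [r2c7∈{8}] nothing but 8 survives at r2c7. So r2c7=8.
Step 5. [r2c6∈{9}] r2c6 has the single candidate 9 ⇒ r2c6=9.
Step 6. [r1c5∈{4,8}] in col 5, 8 fits only at r1c5. So r1c5=8.
Step 7. [r1c3∈{4}] nothing but 4 survives at r1c3, so r1c3=4.
Step 8. [r8c3∈{3}] r8c3 is down to just 3. So r8c3=3.
Step 9. [r5c5∈{9}] nothing but 9 survives at r5c5, so r5c5=9.
Step 10. [r6c5∈{6}] only 6 remains possible at r6c5 ⇒ r6c5=6.
Step 11. [r7c6∈{3,6}] 3 has one home in row 7: r7c6 ⇒ r7c6=3.
Step 12. [r8c6∈{8}] r8c6 is down to just 8, so r8c6=8.
Step 13. [r7c2∈{4}] r7c2's peers cover all but 4, so r7c2=4.
Step 14. [r7c9∈{6}] nothing but 6 survives at r7c9. So r7c9=6.
Step 15. [r3c4∈{2,7}] row 3 places 2 nowhere but r3c4, so r3c4=2.
Step 16. [r7c4∈{9}] r7c4's peers cover all but 9. So r7c4=9.
Step 17. [r2c2∈{3}] r2c2 has the single candidate 3, so r2c2=3.
Step 18. [r4c7∈{1}] r4c7 is down to just 1 ⇒ r4c7=1.
Step 19. [r4c3∈{6}] r4c3's peers cover all but 6, so r4c3=6.
Step 20. [r2c1∈{2}] r2c1 is down to just 2 ⇒ r2c1=2.
Step 21. [r9c3∈{7}] nothing but 7 survives at r9c3 ⇒ r9c3=7.
Step 22. [r4c8∈{9}] r4c8 has the single candidate 9, so r4c8=9.
Step 23. [r9c9∈{8}] r9c9's peers cover all but 8, so r9c9=8.
Step 24. [r5c4∈{7}] only 7 remains possible at r5c4 ⇒ r5c4=7.
Step 25. [r4c5∈{3}] r4c5's peers cover all but 3. So r4c5=3.
Step 26. [r4c1∈{4}] r4c1's peers cover all but 4. So r4c1=4.
Step 27. [r7c7∈{5}] only 5 remains possible at r7c7, so r7c7=5.
Step 28. [r3c6∈{7}] nothing but 7 survives at r3c6 ⇒ r3c6=7.
Step 29. [r9c2∈{1}] nothing but 1 survives at r9c2. So r9c2=1.
Step 30. [r8c9∈{4}] r8c9 has the single candidate 4, so r8c9=4.
Step 31. [r5c3∈{8}] r5c3 is down to just 8 ⇒ r5c3=8.
Step 32. [r2c5∈{4}] nothing but 4 survives at r2c5 ⇒ r2c5=4.
Step 33. [r1c6∈{1}] nothing but 1 survives at r1c6, so r1c6=1.
Step 34. [r9c1∈{5}] r9c1's peers cover all but 5, so r9c1=5.
Step 35. [r3c2∈{8}] r3c2 has the single candidate 8, so r3c2=8.
Step 36. [r9c8∈{3}] r9c8's peers cover all but 3, so r9c8=3.
Step 37. [r3c9∈{9}] r3c9 has the single candidate 9. So r3c9=9.
Step 38. [r9c6∈{6}] r9c6 has the single candidate 6. So r9c6=6.
Step 39. [r7c3∈{2}] r7c3 has the single candidate 2 ⇒ r7c3=2.
Step 40. [r1c7∈{6}] r1c7's peers cover all but 6. So r1c7=6.
Step 41. [r5c7∈{2}] r5c7 is down to just 2. So r5c7=2.
Step 42. [r6c6∈{5}] nothing but 5 survives at r6c6, so r6c6=5.
Step 43. [r8c1∈{9}] nothing but 9 survives at r8c1 ⇒ r8c1=9.

Answer: 7 9 4 3 8 1 6 5 2 / 2 3 5 6 4 9 8 7 1 / 6 8 1 2 5 7 3 4 9 / 4 7 6 8 3 2 1 9 5 / 1 5 8 7 9 4 2 6 3 / 3 2 9 1 6 5 4 8 7 / 8 4 2 9 7 3 5 1 6 / 9 6 3 5 1 8 7 2 4 / 5 1 7 4 2 6 9 3 8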